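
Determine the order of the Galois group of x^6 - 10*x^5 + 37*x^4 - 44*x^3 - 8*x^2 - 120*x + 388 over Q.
72

The degree of the splitting field over Q equals the order of the Galois group, so first determine the group. The polynomial f is an irreducible sextic over Q, so G = Gal(f/Q) is one of the 16 transitive subgroups 6T1, ..., 6T16 of S_6. The discriminant of f is -3767550835949568, which is not a perfect square, so G is not contained in A_6. The transitive groups of degree 6 not contained in A_6 are: C_6 (6T1, order 6), S_3 (6T2, order 6), D_6 (6T3, order 12), C_3 x S_3 (6T5, order 18), A_4 x C_2 (6T6, order 24), S_4 (6T8, order 24), S_3 x S_3 (6T9, order 36), S_4 x C_2 (6T11, order 48), (S_3 x S_3) : C_2 (6T13, order 72), PGL(2,5) (6T14, order 120), S_6 (6T16, order 720). By Dedekind's theorem, for a prime p not dividing disc(f) the degrees of the irreducible factors of f mod p form the cycle type of an element of G. Factoring f modulo the 27 such primes p <= 113 (skipping 2, 3, 41, which divide the discriminant), each new pattern first appears at: mod 5: f = (x + 3)(x^2 + 2x + 3)(x^3 + 3x + 2), pattern 3+2+1; mod 7: f = (x^2 + 6x + 6)(x^4 + 5x^3 + x^2 + 4x + 4), pattern 4+2; mod 17: f = (x^3 + 12x^2 + 13x + 4)(x^3 + 12x^2 + 16x + 12), pattern 3+3; mod 19: f = (x^2 + 4x + 8)(x^2 + 9x + 17)(x^2 + 15x + 9), pattern 2+2+2; mod 31: f = (x^6 + 21x^5 + 6x^4 + 18x^3 + 23x^2 + 4x + 16), pattern 6; mod 37: f = (x + 1)(x + 2)(x^2 + 30x + 21)(x^2 + 31x + 11), pattern 2+2+1+1; mod 61: f = (x + 25)(x + 32)(x + 60)(x^3 + 56x^2 + x + 23), pattern 3+1+1+1; mod 113: f = (x + 9)(x + 29)(x + 30)(x + 70)(x^2 + 78x + 62), pattern 2+1+1+1+1. No other pattern occurs in this range, so the set of observed cycle types is {3+2+1, 4+2, 3+3, 2+2+2, 6, 2+2+1+1, 3+1+1+1, 2+1+1+1+1}. The candidates containing elements of all these cycle types are (S_3 x S_3) : C_2 (6T13) of order 72, S_6 (6T16) of order 720; the others are excluded. The observed types are precisely the cycle types that occur in (S_3 x S_3) : C_2 (6T13) (apart from the identity). Each of the other remaining candidates has further cycle types, and by the Chebotarev density theorem the matching factorization patterns would occur for a proportion of primes equal to their share of the group: S_6 (6T16) additionally contains elements of type 5+1, 4+1+1 (234 of its 720 elements, about 32% of primes). None of the 27 primes tested shows any such pattern (for each of these groups the chance of that is below 10^-4), which rules them out. Hence G = (S_3 x S_3) : C_2 (6T13), of order 72. The Galois group (S_3 x S_3) : C_2 (6T13) has order 72, so the splitting field has degree 72 over Q.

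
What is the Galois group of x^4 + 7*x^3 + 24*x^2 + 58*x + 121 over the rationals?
4T1: C_4

The polynomial is an irreducible quartic over Q and its discriminant is 66430125, which is not a perfect square, so the Galois group is not contained in A_4. The resolvent cubic y^3 - 24*y^2 - 78*y + 2323 has exactly one rational root, so the Galois group is C_4 or D_4. The quartic becomes reducible over Q(sqrt(disc)), so the group is C_4.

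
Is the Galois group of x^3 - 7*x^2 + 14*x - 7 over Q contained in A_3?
The polynomial is irreducible of degree 3 over Q. Its discriminant is 49 = 7^2, a perfect square. A Galois group lies in the alternating group exactly when the discriminant is a square in Q, so the Galois group (C_3) is contained in A_3.

Yes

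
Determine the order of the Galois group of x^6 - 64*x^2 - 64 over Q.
The degree of the splitting field over Q equals the order of the Galois group, so first determine the group. The polynomial f is an irreducible sextic over Q, so G = Gal(f/Q) is one of the 16 transitive subgroups 6T1, ..., 6T16 of S_6. The discriminant of f is 3603718079512576 = 60030976^2, a perfect square, so G is contained in A_6. The transitive groups of degree 6 contained in A_6 are: A_4 (6T4, order 12), S_4 (6T7, order 24), (C_3 x C_3) : C_4 (6T10, order 36), PSL(2,5) (6T12, order 60), A_6 (6T15, order 360). By Dedekind's theorem, for a prime p not dividing disc(f) the degrees of the irreducible factors of f mod p form the cycle type of an element of G. Factoring f modulo the 79 such primes p <= 419 (skipping 2, 229, which divide the discriminant), each new pattern first appears at: mod 3: f = (x^3 + x^2 + 2x + 1)(x^3 + 2x^2 + 2x + 2), pattern 3+3; mod 7: f = (x^2 + 2)(x^4 + 5x^2 + 3), pattern 4+2; mod 23: f = (x + 5)(x + 18)(x^2 + 2x + 3)(x^2 + 21x + 3), pattern 2+2+1+1; mod 193: f = (x + 7)(x + 13)(x + 19)(x + 174)(x + 180)(x + 186), pattern 1+1+1+1+1+1. No other pattern occurs in this range, so the set of observed cycle types is {3+3, 4+2, 2+2+1+1, 1+1+1+1+1+1}. The candidates containing elements of all these cycle types are S_4 (6T7) of order 24, (C_3 x C_3) : C_4 (6T10) of order 36, A_6 (6T15) of order 360; the others are excluded. The observed types are precisely the cycle types that occur in S_4 (6T7). Each of the other remaining candidates has further cycle types, and by the Chebotarev density theorem the matching factorization patterns would occur for a proportion of primes equal to their share of the group: (C_3 x C_3) : C_4 (6T10) additionally contains elements of type 3+1+1+1 (4 of its 36 elements, about 11% of primes); A_6 (6T15) additionally contains elements of type 5+1, 3+1+1+1 (184 of its 360 elements, about 51% of primes). None of the 79 primes tested shows any such pattern (for each of these groups the chance of that is below 10^-4), which rules them out. Hence G = S_4 (6T7), of order 24. The Galois group S_4 (6T7) has order 24, so the splitting field has degree 24 over Q.

24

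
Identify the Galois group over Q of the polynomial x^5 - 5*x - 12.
The polynomial f is an irreducible quintic over Q, so G = Gal(f/Q) is a transitive subgroup of S_5: one of C_5 (5T1, order 5), D_5 (5T2, order 10), F_20 (5T3, order 20), A_5 (5T4, order 60) or S_5 (5T5, order 120). The discriminant of f is 64000000 = 8000^2, a perfect square, so G is contained in A_5. The transitive groups of degree 5 contained in A_5 are: C_5 (5T1, order 5), D_5 (5T2, order 10), A_5 (5T4, order 60). By Dedekind's theorem, for a prime p not dividing disc(f) the degrees of the irreducible factors of f mod p form the cycle type of an element of G. Factoring f modulo the 23 such primes p <= 97 (skipping 2, 5, which divide the discriminant), each new pattern first appears at: mod 3: f = (x)(x^2 + x + 2)(x^2 + 2x + 2), pattern 2+2+1; mod 7: f = (x^5 + 2x + 2), pattern 5. No other pattern occurs in this range, so the set of observed cycle types is {2+2+1, 5}. The candidates containing elements of all these cycle types are D_5 (5T2) of order 10, A_5 (5T4) of order 60; the others are excluded. The observed types are precisely the cycle types that occur in D_5 (5T2) (apart from the identity). Each of the other remaining candidates has further cycle types, and by the Chebotarev density theorem the matching factorization patterns would occur for a proportion of primes equal to their share of the group: A_5 (5T4) additionally contains elements of type 3+1+1 (20 of its 60 elements, about 33% of primes). None of the 23 primes tested shows any such pattern (for each of these groups the chance of that is below 10^-4), which rules them out. Hence G = D_5 (5T2), of order 10.

D_5 (order 10)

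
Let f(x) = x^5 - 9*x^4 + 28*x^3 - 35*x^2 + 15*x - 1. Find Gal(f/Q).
The polynomial f is an irreducible quintic over Q, so G = Gal(f/Q) is a transitive subgroup of S_5: one of C_5 (5T1, order 5), D_5 (5T2, order 10), F_20 (5T3, order 20), A_5 (5T4, order 60) or S_5 (5T5, order 120). The discriminant of f is 14641 = 121^2, a perfect square, so G is contained in A_5. The transitive groups of degree 5 contained in A_5 are: C_5 (5T1, order 5), D_5 (5T2, order 10), A_5 (5T4, order 60). By Dedekind's theorem, for a prime p not dividing disc(f) the degrees of the irreducible factors of f mod p form the cycle type of an element of G. Factoring f modulo the 14 such primes p <= 47 (skipping 11, which divides the discriminant), each new pattern first appears at: mod 2: f = (x^5 + x^4 + x^2 + x + 1), pattern 5; mod 23: f = (x + 7)(x + 10)(x + 11)(x + 15)(x + 17), pattern 1+1+1+1+1. No other pattern occurs in this range, so the set of observed cycle types is {5, 1+1+1+1+1}. The candidates containing elements of all these cycle types are C_5 (5T1) of order 5, D_5 (5T2) of order 10, A_5 (5T4) of order 60; the others are excluded. The observed types are precisely the cycle types that occur in C_5 (5T1). Each of the other remaining candidates has further cycle types, and by the Chebotarev density theorem the matching factorization patterns would occur for a proportion of primes equal to their share of the group: D_5 (5T2) additionally contains elements of type 2+2+1 (5 of its 10 elements, about 50% of primes); A_5 (5T4) additionally contains elements of type 3+1+1, 2+2+1 (35 of its 60 elements, about 58% of primes). None of the 14 primes tested shows any such pattern (for each of these groups the chance of that is below 10^-4), which rules them out. Hence G = C_5 (5T1), of order 5.

5T1: C_5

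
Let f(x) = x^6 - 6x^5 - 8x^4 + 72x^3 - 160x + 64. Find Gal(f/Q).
S_3, S_3 acting on 6 points

The polynomial f is an irreducible sextic over Q, so G = Gal(f/Q) is one of the 16 transitive subgroups 6T1, ..., 6T16 of S_6. The discriminant of f is 870211913777152, which is not a perfect square, so G is not contained in A_6. The transitive groups of degree 6 not contained in A_6 are: C_6 (6T1, order 6), S_3 (6T2, order 6), D_6 (6T3, order 12), C_3 x S_3 (6T5, order 18), A_4 x C_2 (6T6, order 24), S_4 (6T8, order 24), S_3 x S_3 (6T9, order 36), S_4 x C_2 (6T11, order 48), (S_3 x S_3) : C_2 (6T13, order 72), PGL(2,5) (6T14, order 120), S_6 (6T16, order 720). By Dedekind's theorem, for a prime p not dividing disc(f) the degrees of the irreducible factors of f mod p form the cycle type of an element of G. Factoring f modulo the 23 such primes p <= 97 (skipping 2, 37, which divide the discriminant), each new pattern first appears at: mod 3: f = (x^3 + x^2 + 2x + 1)(x^3 + 2x^2 + 1), pattern 3+3; mod 5: f = (x^2 + 3)(x^2 + x + 2)(x^2 + 3x + 4), pattern 2+2+2; mod 67: f = (x + 4)(x + 5)(x + 29)(x + 36)(x + 60)(x + 61), pattern 1+1+1+1+1+1. No other pattern occurs in this range, so the set of observed cycle types is {3+3, 2+2+2, 1+1+1+1+1+1}. The candidates containing elements of all these cycle types are C_6 (6T1) of order 6, S_3 (6T2) of order 6, D_6 (6T3) of order 12, C_3 x S_3 (6T5) of order 18, A_4 x C_2 (6T6) of order 24, S_4 (6T8) of order 24, S_3 x S_3 (6T9) of order 36, S_4 x C_2 (6T11) of order 48, (S_3 x S_3) : C_2 (6T13) of order 72, PGL(2,5) (6T14) of order 120, S_6 (6T16) of order 720; the others are excluded. The observed types are precisely the cycle types that occur in S_3 (6T2). Each of the other remaining candidates has further cycle types, and by the Chebotarev density theorem the matching factorization patterns would occur for a proportion of primes equal to their share of the group: C_6 (6T1) additionally contains elements of type 6 (2 of its 6 elements, about 33% of primes); D_6 (6T3) additionally contains elements of type 6, 2+2+1+1 (5 of its 12 elements, about 42% of primes); C_3 x S_3 (6T5) additionally contains elements of type 6, 3+1+1+1 (10 of its 18 elements, about 56% of primes); A_4 x C_2 (6T6) additionally contains elements of type 6, 2+2+1+1, 2+1+1+1+1 (14 of its 24 elements, about 58% of primes); S_4 (6T8) additionally contains elements of type 4+1+1, 2+2+1+1 (9 of its 24 elements, about 38% of primes); S_3 x S_3 (6T9) additionally contains elements of type 6, 3+1+1+1, 2+2+1+1 (25 of its 36 elements, about 69% of primes); S_4 x C_2 (6T11) additionally contains elements of type 6, 4+2, 4+1+1, 2+2+1+1, 2+1+1+1+1 (32 of its 48 elements, about 67% of primes); (S_3 x S_3) : C_2 (6T13) additionally contains elements of type 6, 4+2, 3+2+1, 3+1+1+1, 2+2+1+1, 2+1+1+1+1 (61 of its 72 elements, about 85% of primes); PGL(2,5) (6T14) additionally contains elements of type 6, 5+1, 4+1+1, 2+2+1+1 (89 of its 120 elements, about 74% of primes); S_6 (6T16) additionally contains elements of type 6, 5+1, 4+2, 4+1+1, 3+2+1, 3+1+1+1, 2+2+1+1, 2+1+1+1+1 (664 of its 720 elements, about 92% of primes). None of the 23 primes tested shows any such pattern (for each of these groups the chance of that is below 10^-4), which rules them out. Hence G = S_3 (6T2), of order 6.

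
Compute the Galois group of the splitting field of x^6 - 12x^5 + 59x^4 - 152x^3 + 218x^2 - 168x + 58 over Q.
The polynomial f is an irreducible sextic over Q, so G = Gal(f/Q) is one of the 16 transitive subgroups 6T1, ..., 6T16 of S_6. The discriminant of f is -5120000, which is not a perfect square, so G is not contained in A_6. The transitive groups of degree 6 not contained in A_6 are: C_6 (6T1, order 6), S_3 (6T2, order 6), D_6 (6T3, order 12), C_3 x S_3 (6T5, order 18), A_4 x C_2 (6T6, order 24), S_4 (6T8, order 24), S_3 x S_3 (6T9, order 36), S_4 x C_2 (6T11, order 48), (S_3 x S_3) : C_2 (6T13, order 72), PGL(2,5) (6T14, order 120), S_6 (6T16, order 720). By Dedekind's theorem, for a prime p not dividing disc(f) the degrees of the irreducible factors of f mod p form the cycle type of an element of G. Factoring f modulo the 22 such primes p <= 89 (skipping 2, 5, which divide the discriminant), each new pattern first appears at: mod 3: f = (x^3 + x^2 + 2x + 1)(x^3 + 2x^2 + x + 1), pattern 3+3; mod 7: f = (x^2 + 2x + 5)(x^2 + 3x + 6)(x^2 + 4x + 1), pattern 2+2+2; mod 13: f = (x + 2)(x + 7)(x^4 + 5x^3 + 12x + 6), pattern 4+1+1; mod 43: f = (x + 10)(x + 29)(x^2 + 39x + 8)(x^2 + 39x + 14), pattern 2+2+1+1. No other pattern occurs in this range, so the set of observed cycle types is {3+3, 2+2+2, 4+1+1, 2+2+1+1}. The candidates containing elements of all these cycle types are S_4 (6T8) of order 24, S_4 x C_2 (6T11) of order 48, PGL(2,5) (6T14) of order 120, S_6 (6T16) of order 720; the others are excluded. The observed types are precisely the cycle types that occur in S_4 (6T8) (apart from the identity). Each of the other remaining candidates has further cycle types, and by the Chebotarev density theorem the matching factorization patterns would occur for a proportion of primes equal to their share of the group: S_4 x C_2 (6T11) additionally contains elements of type 6, 4+2, 2+1+1+1+1 (17 of its 48 elements, about 35% of primes); PGL(2,5) (6T14) additionally contains elements of type 6, 5+1 (44 of its 120 elements, about 37% of primes); S_6 (6T16) additionally contains elements of type 6, 5+1, 4+2, 3+2+1, 3+1+1+1, 2+1+1+1+1 (529 of its 720 elements, about 73% of primes). None of the 22 primes tested shows any such pattern (for each of these groups the chance of that is below 10^-4), which rules them out. Hence G = S_4 (6T8), of order 24.

S_4 (order 24)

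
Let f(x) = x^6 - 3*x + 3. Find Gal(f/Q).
6T13: (S_3 x S_3) : C_2

The polynomial f is an irreducible sextic over Q, so G = Gal(f/Q) is one of the 16 transitive subgroups 6T1, ..., 6T16 of S_6. The discriminant of f is -9059283, which is not a perfect square, so G is not contained in A_6. The transitive groups of degree 6 not contained in A_6 are: C_6 (6T1, order 6), S_3 (6T2, order 6), D_6 (6T3, order 12), C_3 x S_3 (6T5, order 18), A_4 x C_2 (6T6, order 24), S_4 (6T8, order 24), S_3 x S_3 (6T9, order 36), S_4 x C_2 (6T11, order 48), (S_3 x S_3) : C_2 (6T13, order 72), PGL(2,5) (6T14, order 120), S_6 (6T16, order 720). By Dedekind's theorem, for a prime p not dividing disc(f) the degrees of the irreducible factors of f mod p form the cycle type of an element of G. Factoring f modulo the 28 such primes p <= 127 (skipping 3, 17, 43, which divide the discriminant), each new pattern first appears at: mod 2: f = (x^6 + x + 1), pattern 6; mod 7: f = (x + 1)(x^2 + 4x + 6)(x^3 + 2x^2 + x + 4), pattern 3+2+1; mod 11: f = (x^2 + 9x + 2)(x^4 + 2x^3 + 2x^2 + 7), pattern 4+2; mod 13: f = (x + 3)(x + 8)(x^2 + 3x + 6)(x^2 + 12x + 3), pattern 2+2+1+1; mod 61: f = (x + 40)(x + 51)(x + 57)(x + 59)(x^2 + 37x + 50), pattern 2+1+1+1+1; mod 97: f = (x + 48)(x + 85)(x + 87)(x^3 + 71x^2 + 60x + 63), pattern 3+1+1+1; mod 113: f = (x^2 + 49x + 72)(x^2 + 68x + 105)(x^2 + 109x + 10), pattern 2+2+2; mod 127: f = (x^3 + 39x^2 + 106x + 109)(x^3 + 88x^2 + 18x + 21), pattern 3+3. No other pattern occurs in this range, so the set of observed cycle types is {6, 3+2+1, 4+2, 2+2+1+1, 2+1+1+1+1, 3+1+1+1, 2+2+2, 3+3}. The candidates containing elements of all these cycle types are (S_3 x S_3) : C_2 (6T13) of order 72, S_6 (6T16) of order 720; the others are excluded. The observed types are precisely the cycle types that occur in (S_3 x S_3) : C_2 (6T13) (apart from the identity). Each of the other remaining candidates has further cycle types, and by the Chebotarev density theorem the matching factorization patterns would occur for a proportion of primes equal to their share of the group: S_6 (6T16) additionally contains elements of type 5+1, 4+1+1 (234 of its 720 elements, about 32% of primes). None of the 28 primes tested shows any such pattern (for each of these groups the chance of that is below 10^-4), which rules them out. Hence G = (S_3 x S_3) : C_2 (6T13), of order 72.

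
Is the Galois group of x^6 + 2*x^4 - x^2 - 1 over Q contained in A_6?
Yes

The polynomial is irreducible of degree 6 over Q. Its discriminant is 153664 = 392^2, a perfect square. A Galois group lies in the alternating group exactly when the discriminant is a square in Q, so the Galois group (A_4) is contained in A_6.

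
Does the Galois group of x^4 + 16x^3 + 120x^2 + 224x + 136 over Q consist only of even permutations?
No

The polynomial is irreducible of degree 4 over Q. Its discriminant is 3397517312, which is not a perfect square. A Galois group lies in the alternating group exactly when the discriminant is a square in Q, so the Galois group (C_4) is not contained in A_4.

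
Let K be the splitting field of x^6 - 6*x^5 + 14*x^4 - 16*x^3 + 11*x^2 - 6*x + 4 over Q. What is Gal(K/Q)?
The polynomial f is an irreducible sextic over Q, so G = Gal(f/Q) is one of the 16 transitive subgroups 6T1, ..., 6T16 of S_6. The discriminant of f is -5120000, which is not a perfect square, so G is not contained in A_6. The transitive groups of degree 6 not contained in A_6 are: C_6 (6T1, order 6), S_3 (6T2, order 6), D_6 (6T3, order 12), C_3 x S_3 (6T5, order 18), A_4 x C_2 (6T6, order 24), S_4 (6T8, order 24), S_3 x S_3 (6T9, order 36), S_4 x C_2 (6T11, order 48), (S_3 x S_3) : C_2 (6T13, order 72), PGL(2,5) (6T14, order 120), S_6 (6T16, order 720). By Dedekind's theorem, for a prime p not dividing disc(f) the degrees of the irreducible factors of f mod p form the cycle type of an element of G. Factoring f modulo the 22 such primes p <= 89 (skipping 2, 5, which divide the discriminant), each new pattern first appears at: mod 3: f = (x^3 + x^2 + x + 2)(x^3 + 2x^2 + 2x + 2), pattern 3+3; mod 7: f = (x^2 + 4x + 1)(x^2 + 5x + 3)(x^2 + 6x + 6), pattern 2+2+2; mod 13: f = (x + 3)(x + 8)(x^4 + 9x^3 + 8x^2 + 5x + 11), pattern 4+1+1; mod 43: f = (x + 11)(x + 30)(x^2 + 41x + 5)(x^2 + 41x + 11), pattern 2+2+1+1. No other pattern occurs in this range, so the set of observed cycle types is {3+3, 2+2+2, 4+1+1, 2+2+1+1}. The candidates containing elements of all these cycle types are S_4 (6T8) of order 24, S_4 x C_2 (6T11) of order 48, PGL(2,5) (6T14) of order 120, S_6 (6T16) of order 720; the others are excluded. The observed types are precisely the cycle types that occur in S_4 (6T8) (apart from the identity). Each of the other remaining candidates has further cycle types, and by the Chebotarev density theorem the matching factorization patterns would occur for a proportion of primes equal to their share of the group: S_4 x C_2 (6T11) additionally contains elements of type 6, 4+2, 2+1+1+1+1 (17 of its 48 elements, about 35% of primes); PGL(2,5) (6T14) additionally contains elements of type 6, 5+1 (44 of its 120 elements, about 37% of primes); S_6 (6T16) additionally contains elements of type 6, 5+1, 4+2, 3+2+1, 3+1+1+1, 2+1+1+1+1 (529 of its 720 elements, about 73% of primes). None of the 22 primes tested shows any such pattern (for each of these groups the chance of that is below 10^-4), which rules them out. Hence G = S_4 (6T8), of order 24.

S_4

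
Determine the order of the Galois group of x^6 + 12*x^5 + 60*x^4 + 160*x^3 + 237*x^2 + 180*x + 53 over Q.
24

The degree of the splitting field over Q equals the order of the Galois group, so first determine the group. The polynomial f is an irreducible sextic over Q, so G = Gal(f/Q) is one of the 16 transitive subgroups 6T1, ..., 6T16 of S_6. The discriminant of f is -419904, which is not a perfect square, so G is not contained in A_6. The transitive groups of degree 6 not contained in A_6 are: C_6 (6T1, order 6), S_3 (6T2, order 6), D_6 (6T3, order 12), C_3 x S_3 (6T5, order 18), A_4 x C_2 (6T6, order 24), S_4 (6T8, order 24), S_3 x S_3 (6T9, order 36), S_4 x C_2 (6T11, order 48), (S_3 x S_3) : C_2 (6T13, order 72), PGL(2,5) (6T14, order 120), S_6 (6T16, order 720). By Dedekind's theorem, for a prime p not dividing disc(f) the degrees of the irreducible factors of f mod p form the cycle type of an element of G. Factoring f modulo the 33 such primes p <= 149 (skipping 2, 3, which divide the discriminant), each new pattern first appears at: mod 5: f = (x^3 + 3x^2 + 2x + 3)(x^3 + 4x^2 + x + 1), pattern 3+3; mod 7: f = (x^6 + 5x^5 + 4x^4 + 6x^3 + 6x^2 + 5x + 4), pattern 6; mod 17: f = (x + 10)(x + 11)(x^2 + 4x + 7)(x^2 + 4x + 14), pattern 2+2+1+1; mod 19: f = (x + 5)(x + 10)(x + 13)(x + 18)(x^2 + 4x + 1), pattern 2+1+1+1+1; mod 71: f = (x^2 + 4x + 20)(x^2 + 4x + 29)(x^2 + 4x + 34), pattern 2+2+2. No other pattern occurs in this range, so the set of observed cycle types is {3+3, 6, 2+2+1+1, 2+1+1+1+1, 2+2+2}. The candidates containing elements of all these cycle types are A_4 x C_2 (6T6) of order 24, S_4 x C_2 (6T11) of order 48, (S_3 x S_3) : C_2 (6T13) of order 72, S_6 (6T16) of order 720; the others are excluded. The observed types are precisely the cycle types that occur in A_4 x C_2 (6T6) (apart from the identity). Each of the other remaining candidates has further cycle types, and by the Chebotarev density theorem the matching factorization patterns would occur for a proportion of primes equal to their share of the group: S_4 x C_2 (6T11) additionally contains elements of type 4+2, 4+1+1 (12 of its 48 elements, about 25% of primes); (S_3 x S_3) : C_2 (6T13) additionally contains elements of type 4+2, 3+2+1, 3+1+1+1 (34 of its 72 elements, about 47% of primes); S_6 (6T16) additionally contains elements of type 5+1, 4+2, 4+1+1, 3+2+1, 3+1+1+1 (484 of its 720 elements, about 67% of primes). None of the 33 primes tested shows any such pattern (for each of these groups the chance of that is below 10^-4), which rules them out. Hence G = A_4 x C_2 (6T6), of order 24. The Galois group A_4 x C_2 (6T6) has order 24, so the splitting field has degree 24 over Q.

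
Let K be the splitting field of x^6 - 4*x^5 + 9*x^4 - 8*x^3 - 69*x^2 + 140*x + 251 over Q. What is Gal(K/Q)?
The polynomial f is an irreducible sextic over Q, so G = Gal(f/Q) is one of the 16 transitive subgroups 6T1, ..., 6T16 of S_6. The discriminant of f is 564385546240000 = 23756800^2, a perfect square, so G is contained in A_6. The transitive groups of degree 6 contained in A_6 are: A_4 (6T4, order 12), S_4 (6T7, order 24), (C_3 x C_3) : C_4 (6T10, order 36), PSL(2,5) (6T12, order 60), A_6 (6T15, order 360). By Dedekind's theorem, for a prime p not dividing disc(f) the degrees of the irreducible factors of f mod p form the cycle type of an element of G. Factoring f modulo the 19 such primes p <= 79 (skipping 2, 5, 29, which divide the discriminant), each new pattern first appears at: mod 3: f = (x^2 + x + 2)(x^4 + x^3 + 2x + 1), pattern 4+2; mod 11: f = (x^3 + 2x^2 + 2x + 9)(x^3 + 5x^2 + 8x + 1), pattern 3+3; mod 19: f = (x + 2)(x + 4)(x^2 + 3x + 11)(x^2 + 6x + 13), pattern 2+2+1+1; mod 61: f = (x + 8)(x + 22)(x + 55)(x^3 + 33x^2 + 14x + 51), pattern 3+1+1+1. No other pattern occurs in this range, so the set of observed cycle types is {4+2, 3+3, 2+2+1+1, 3+1+1+1}. The candidates containing elements of all these cycle types are (C_3 x C_3) : C_4 (6T10) of order 36, A_6 (6T15) of order 360; the others are excluded. The observed types are precisely the cycle types that occur in (C_3 x C_3) : C_4 (6T10) (apart from the identity). Each of the other remaining candidates has further cycle types, and by the Chebotarev density theorem the matching factorization patterns would occur for a proportion of primes equal to their share of the group: A_6 (6T15) additionally contains elements of type 5+1 (144 of its 360 elements, about 40% of primes). None of the 19 primes tested shows any such pattern (for each of these groups the chance of that is below 10^-4), which rules them out. Hence G = (C_3 x C_3) : C_4 (6T10), of order 36.

(C_3 x C_3) : C_4 (also written G36+)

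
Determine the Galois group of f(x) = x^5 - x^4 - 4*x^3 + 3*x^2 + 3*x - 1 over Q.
C_5 (also written C5)

The polynomial f is an irreducible quintic over Q, so G = Gal(f/Q) is a transitive subgroup of S_5: one of C_5 (5T1, order 5), D_5 (5T2, order 10), F_20 (5T3, order 20), A_5 (5T4, order 60) or S_5 (5T5, order 120). The discriminant of f is 14641 = 121^2, a perfect square, so G is contained in A_5. The transitive groups of degree 5 contained in A_5 are: C_5 (5T1, order 5), D_5 (5T2, order 10), A_5 (5T4, order 60). By Dedekind's theorem, for a prime p not dividing disc(f) the degrees of the irreducible factors of f mod p form the cycle type of an element of G. Factoring f modulo the 14 such primes p <= 47 (skipping 11, which divides the discriminant), each new pattern first appears at: mod 2: f = (x^5 + x^4 + x^2 + x + 1), pattern 5; mod 23: f = (x + 4)(x + 6)(x + 10)(x + 11)(x + 14), pattern 1+1+1+1+1. No other pattern occurs in this range, so the set of observed cycle types is {5, 1+1+1+1+1}. The candidates containing elements of all these cycle types are C_5 (5T1) of order 5, D_5 (5T2) of order 10, A_5 (5T4) of order 60; the others are excluded. The observed types are precisely the cycle types that occur in C_5 (5T1). Each of the other remaining candidates has further cycle types, and by the Chebotarev density theorem the matching factorization patterns would occur for a proportion of primes equal to their share of the group: D_5 (5T2) additionally contains elements of type 2+2+1 (5 of its 10 elements, about 50% of primes); A_5 (5T4) additionally contains elements of type 3+1+1, 2+2+1 (35 of its 60 elements, about 58% of primes). None of the 14 primes tested shows any such pattern (for each of these groups the chance of that is below 10^-4), which rules them out. Hence G = C_5 (5T1), of order 5.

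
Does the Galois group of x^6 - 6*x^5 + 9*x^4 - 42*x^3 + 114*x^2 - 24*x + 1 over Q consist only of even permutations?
The polynomial is irreducible of degree 6 over Q. Its discriminant is -153891765817344, which is not a perfect square. A Galois group lies in the alternating group exactly when the discriminant is a square in Q, so the Galois group (A_4 x C_2) is not contained in A_6.

No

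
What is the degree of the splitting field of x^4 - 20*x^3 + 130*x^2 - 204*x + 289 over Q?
4

The degree of the splitting field over Q equals the order of the Galois group, so first determine the group. The polynomial is an irreducible quartic over Q and its discriminant is 29697769472, which is not a perfect square, so the Galois group is not contained in A_4. The resolvent cubic y^3 - 130*y^2 + 2924*y - 6936 has exactly one rational root, so the Galois group is C_4 or D_4. The quartic becomes reducible over Q(sqrt(disc)), so the group is C_4. The Galois group C_4 (4T1) has order 4, so the splitting field has degree 4 over Q.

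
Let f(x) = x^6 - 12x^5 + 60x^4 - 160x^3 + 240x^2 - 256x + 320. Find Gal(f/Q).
S_6

The polynomial f is an irreducible sextic over Q, so G = Gal(f/Q) is one of the 16 transitive subgroups 6T1, ..., 6T16 of S_6. The discriminant of f is -1388339588497408, which is not a perfect square, so G is not contained in A_6. The transitive groups of degree 6 not contained in A_6 are: C_6 (6T1, order 6), S_3 (6T2, order 6), D_6 (6T3, order 12), C_3 x S_3 (6T5, order 18), A_4 x C_2 (6T6, order 24), S_4 (6T8, order 24), S_3 x S_3 (6T9, order 36), S_4 x C_2 (6T11, order 48), (S_3 x S_3) : C_2 (6T13, order 72), PGL(2,5) (6T14, order 120), S_6 (6T16, order 720). By Dedekind's theorem, for a prime p not dividing disc(f) the degrees of the irreducible factors of f mod p form the cycle type of an element of G. Factoring f modulo the 3 such primes p <= 7 (skipping 2, which divides the discriminant), each new pattern first appears at: mod 3: f = (x^6 + 2x^3 + 2x + 2), pattern 6; mod 5: f = (x)(x + 2)(x^4 + x^3 + 3x^2 + 4x + 2), pattern 4+1+1; mod 7: f = (x + 2)(x^2 + 2x + 5)(x^3 + 5x^2 + 3x + 4), pattern 3+2+1. No other pattern occurs in this range, so the set of observed cycle types is {6, 4+1+1, 3+2+1}. Among the candidates above, the only group containing elements of all these cycle types is S_6 (6T16); every other candidate lacks at least one of them. Hence G = S_6 (6T16), of order 720.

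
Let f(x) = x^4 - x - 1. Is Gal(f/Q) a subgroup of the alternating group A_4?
The polynomial is irreducible of degree 4 over Q. Its discriminant is -283, which is not a perfect square. A Galois group lies in the alternating group exactly when the discriminant is a square in Q, so the Galois group (S_4) is not contained in A_4.

No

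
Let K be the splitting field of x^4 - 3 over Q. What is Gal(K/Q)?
The polynomial is an irreducible quartic over Q and its discriminant is -6912, which is not a perfect square, so the Galois group is not contained in A_4. The resolvent cubic y^3 + 12*y has exactly one rational root, so the Galois group is C_4 or D_4. The quartic remains irreducible over Q(sqrt(disc)), so the group is D_4.

D_4 (order 8)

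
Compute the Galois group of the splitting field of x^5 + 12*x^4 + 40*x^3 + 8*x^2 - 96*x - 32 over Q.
The polynomial f is an irreducible quintic over Q, so G = Gal(f/Q) is a transitive subgroup of S_5: one of C_5 (5T1, order 5), D_5 (5T2, order 10), F_20 (5T3, order 20), A_5 (5T4, order 60) or S_5 (5T5, order 120). The discriminant of f is 15352201216 = 123904^2, a perfect square, so G is contained in A_5. The transitive groups of degree 5 contained in A_5 are: C_5 (5T1, order 5), D_5 (5T2, order 10), A_5 (5T4, order 60). By Dedekind's theorem, for a prime p not dividing disc(f) the degrees of the irreducible factors of f mod p form the cycle type of an element of G. Factoring f modulo the 14 such primes p <= 53 (skipping 2, 11, which divide the discriminant), each new pattern first appears at: mod 3: f = (x^5 + x^3 + 2x^2 + 1), pattern 5; mod 23: f = (x + 3)(x + 5)(x + 13)(x + 17)(x + 20), pattern 1+1+1+1+1. No other pattern occurs in this range, so the set of observed cycle types is {5, 1+1+1+1+1}. The candidates containing elements of all these cycle types are C_5 (5T1) of order 5, D_5 (5T2) of order 10, A_5 (5T4) of order 60; the others are excluded. The observed types are precisely the cycle types that occur in C_5 (5T1). Each of the other remaining candidates has further cycle types, and by the Chebotarev density theorem the matching factorization patterns would occur for a proportion of primes equal to their share of the group: D_5 (5T2) additionally contains elements of type 2+2+1 (5 of its 10 elements, about 50% of primes); A_5 (5T4) additionally contains elements of type 3+1+1, 2+2+1 (35 of its 60 elements, about 58% of primes). None of the 14 primes tested shows any such pattern (for each of these groups the chance of that is below 10^-4), which rules them out. Hence G = C_5 (5T1), of order 5.

C_5, the cyclic group of order 5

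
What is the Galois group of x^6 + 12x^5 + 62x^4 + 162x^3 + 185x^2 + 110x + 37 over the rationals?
S_4 (order 24)

The polynomial f is an irreducible sextic over Q, so G = Gal(f/Q) is one of the 16 transitive subgroups 6T1, ..., 6T16 of S_6. The discriminant of f is 94085654450176 = 9699776^2, a perfect square, so G is contained in A_6. The transitive groups of degree 6 contained in A_6 are: A_4 (6T4, order 12), S_4 (6T7, order 24), (C_3 x C_3) : C_4 (6T10, order 36), PSL(2,5) (6T12, order 60), A_6 (6T15, order 360). By Dedekind's theorem, for a prime p not dividing disc(f) the degrees of the irreducible factors of f mod p form the cycle type of an element of G. Factoring f modulo the 79 such primes p <= 419 (skipping 2, 31, which divide the discriminant), each new pattern first appears at: mod 3: f = (x^2 + 2x + 2)(x^4 + x^3 + x^2 + 2x + 2), pattern 4+2; mod 5: f = (x^3 + 3x^2 + 4)(x^3 + 4x^2 + 3), pattern 3+3; mod 11: f = (x + 5)(x + 6)(x^2 + 3x + 3)(x^2 + 9x + 2), pattern 2+2+1+1; mod 67: f = (x + 2)(x + 5)(x + 10)(x + 11)(x + 17)(x + 34), pattern 1+1+1+1+1+1. No other pattern occurs in this range, so the set of observed cycle types is {4+2, 3+3, 2+2+1+1, 1+1+1+1+1+1}. The candidates containing elements of all these cycle types are S_4 (6T7) of order 24, (C_3 x C_3) : C_4 (6T10) of order 36, A_6 (6T15) of order 360; the others are excluded. The observed types are precisely the cycle types that occur in S_4 (6T7). Each of the other remaining candidates has further cycle types, and by the Chebotarev density theorem the matching factorization patterns would occur for a proportion of primes equal to their share of the group: (C_3 x C_3) : C_4 (6T10) additionally contains elements of type 3+1+1+1 (4 of its 36 elements, about 11% of primes); A_6 (6T15) additionally contains elements of type 5+1, 3+1+1+1 (184 of its 360 elements, about 51% of primes). None of the 79 primes tested shows any such pattern (for each of these groups the chance of that is below 10^-4), which rules them out. Hence G = S_4 (6T7), of order 24.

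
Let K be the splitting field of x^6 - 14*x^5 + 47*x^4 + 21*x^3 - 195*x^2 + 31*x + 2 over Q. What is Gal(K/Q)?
The polynomial f is an irreducible sextic over Q, so G = Gal(f/Q) is one of the 16 transitive subgroups 6T1, ..., 6T16 of S_6. The discriminant of f is 8413926734596681 = 91727459^2, a perfect square, so G is contained in A_6. The transitive groups of degree 6 contained in A_6 are: A_4 (6T4, order 12), S_4 (6T7, order 24), (C_3 x C_3) : C_4 (6T10, order 36), PSL(2,5) (6T12, order 60), A_6 (6T15, order 360). By Dedekind's theorem, for a prime p not dividing disc(f) the degrees of the irreducible factors of f mod p form the cycle type of an element of G. Factoring f modulo the 21 such primes p <= 79 (skipping 19, which divides the discriminant), each new pattern first appears at: mod 2: f = (x)(x^5 + x^3 + x^2 + x + 1), pattern 5+1; mod 7: f = (x^3 + 3x^2 + 3x + 5)(x^3 + 4x^2 + 4x + 6), pattern 3+3; mod 61: f = (x + 1)(x + 22)(x^2 + 8x + 48)(x^2 + 16x + 29), pattern 2+2+1+1. No other pattern occurs in this range, so the set of observed cycle types is {5+1, 3+3, 2+2+1+1}. The candidates containing elements of all these cycle types are PSL(2,5) (6T12) of order 60, A_6 (6T15) of order 360; the others are excluded. The observed types are precisely the cycle types that occur in PSL(2,5) (6T12) (apart from the identity). Each of the other remaining candidates has further cycle types, and by the Chebotarev density theorem the matching factorization patterns would occur for a proportion of primes equal to their share of the group: A_6 (6T15) additionally contains elements of type 4+2, 3+1+1+1 (130 of its 360 elements, about 36% of primes). None of the 21 primes tested shows any such pattern (for each of these groups the chance of that is below 10^-4), which rules them out. Hence G = PSL(2,5) (6T12), of order 60.

PSL(2,5)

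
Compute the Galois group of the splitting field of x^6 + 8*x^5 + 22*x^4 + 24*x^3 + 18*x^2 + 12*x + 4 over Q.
(S_3 x S_3) : C_2 (order 72)

The polynomial f is an irreducible sextic over Q, so G = Gal(f/Q) is one of the 16 transitive subgroups 6T1, ..., 6T16 of S_6. The discriminant of f is -147116032, which is not a perfect square, so G is not contained in A_6. The transitive groups of degree 6 not contained in A_6 are: C_6 (6T1, order 6), S_3 (6T2, order 6), D_6 (6T3, order 12), C_3 x S_3 (6T5, order 18), A_4 x C_2 (6T6, order 24), S_4 (6T8, order 24), S_3 x S_3 (6T9, order 36), S_4 x C_2 (6T11, order 48), (S_3 x S_3) : C_2 (6T13, order 72), PGL(2,5) (6T14, order 120), S_6 (6T16, order 720). By Dedekind's theorem, for a prime p not dividing disc(f) the degrees of the irreducible factors of f mod p form the cycle type of an element of G. Factoring f modulo the 28 such primes p <= 113 (skipping 2, 7, which divide the discriminant), each new pattern first appears at: mod 3: f = (x^6 + 2x^5 + x^4 + 1), pattern 6; mod 5: f = (x + 2)(x^2 + 2x + 3)(x^3 + 4x^2 + 4x + 4), pattern 3+2+1; mod 11: f = (x^2 + 4)(x^4 + 8x^3 + 7x^2 + 3x + 1), pattern 4+2; mod 17: f = (x^3 + 4x^2 + 8x + 9)(x^3 + 4x^2 + 15x + 8), pattern 3+3; mod 19: f = (x^2 + 5x + 12)(x^2 + 5x + 18)(x^2 + 17x + 6), pattern 2+2+2; mod 37: f = (x + 8)(x + 20)(x^2 + 21x + 8)(x^2 + 33x + 17), pattern 2+2+1+1; mod 41: f = (x + 8)(x + 16)(x + 21)(x^3 + 4x^2 + 30x + 18), pattern 3+1+1+1; mod 113: f = (x + 12)(x + 21)(x + 102)(x + 107)(x^2 + 105x + 54), pattern 2+1+1+1+1. No other pattern occurs in this range, so the set of observed cycle types is {6, 3+2+1, 4+2, 3+3, 2+2+2, 2+2+1+1, 3+1+1+1, 2+1+1+1+1}. The candidates containing elements of all these cycle types are (S_3 x S_3) : C_2 (6T13) of order 72, S_6 (6T16) of order 720; the others are excluded. The observed types are precisely the cycle types that occur in (S_3 x S_3) : C_2 (6T13) (apart from the identity). Each of the other remaining candidates has further cycle types, and by the Chebotarev density theorem the matching factorization patterns would occur for a proportion of primes equal to their share of the group: S_6 (6T16) additionally contains elements of type 5+1, 4+1+1 (234 of its 720 elements, about 32% of primes). None of the 28 primes tested shows any such pattern (for each of these groups the chance of that is below 10^-4), which rules them out. Hence G = (S_3 x S_3) : C_2 (6T13), of order 72.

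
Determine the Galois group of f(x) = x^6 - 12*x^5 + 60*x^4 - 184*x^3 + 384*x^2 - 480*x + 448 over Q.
The polynomial f is an irreducible sextic over Q, so G = Gal(f/Q) is one of the 16 transitive subgroups 6T1, ..., 6T16 of S_6. The discriminant of f is -190210142896128, which is not a perfect square, so G is not contained in A_6. The transitive groups of degree 6 not contained in A_6 are: C_6 (6T1, order 6), S_3 (6T2, order 6), D_6 (6T3, order 12), C_3 x S_3 (6T5, order 18), A_4 x C_2 (6T6, order 24), S_4 (6T8, order 24), S_3 x S_3 (6T9, order 36), S_4 x C_2 (6T11, order 48), (S_3 x S_3) : C_2 (6T13, order 72), PGL(2,5) (6T14, order 120), S_6 (6T16, order 720). By Dedekind's theorem, for a prime p not dividing disc(f) the degrees of the irreducible factors of f mod p form the cycle type of an element of G. Factoring f modulo the 33 such primes p <= 149 (skipping 2, 3, which divide the discriminant), each new pattern first appears at: mod 5: f = (x^6 + 3x^5 + x^3 + 4x^2 + 3), pattern 6; mod 7: f = (x)(x + 2)(x + 6)(x^3 + x^2 + 5x + 2), pattern 3+1+1+1; mod 17: f = (x^2 + 3x + 1)(x^2 + 4x + 16)(x^2 + 15x + 11), pattern 2+2+2; mod 19: f = (x^3 + 13x^2 + 12x + 2)(x^3 + 13x^2 + 12x + 15), pattern 3+3; mod 73: f = (x + 24)(x + 40)(x + 42)(x + 56)(x + 58)(x + 60), pattern 1+1+1+1+1+1. No other pattern occurs in this range, so the set of observed cycle types is {6, 3+1+1+1, 2+2+2, 3+3, 1+1+1+1+1+1}. The candidates containing elements of all these cycle types are C_3 x S_3 (6T5) of order 18, S_3 x S_3 (6T9) of order 36, (S_3 x S_3) : C_2 (6T13) of order 72, S_6 (6T16) of order 720; the others are excluded. The observed types are precisely the cycle types that occur in C_3 x S_3 (6T5). Each of the other remaining candidates has further cycle types, and by the Chebotarev density theorem the matching factorization patterns would occur for a proportion of primes equal to their share of the group: S_3 x S_3 (6T9) additionally contains elements of type 2+2+1+1 (9 of its 36 elements, about 25% of primes); (S_3 x S_3) : C_2 (6T13) additionally contains elements of type 4+2, 3+2+1, 2+2+1+1, 2+1+1+1+1 (45 of its 72 elements, about 62% of primes); S_6 (6T16) additionally contains elements of type 5+1, 4+2, 4+1+1, 3+2+1, 2+2+1+1, 2+1+1+1+1 (504 of its 720 elements, about 70% of primes). None of the 33 primes tested shows any such pattern (for each of these groups the chance of that is below 10^-4), which rules them out. Hence G = C_3 x S_3 (6T5), of order 18.

C_3 x S_3 (also written G18)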